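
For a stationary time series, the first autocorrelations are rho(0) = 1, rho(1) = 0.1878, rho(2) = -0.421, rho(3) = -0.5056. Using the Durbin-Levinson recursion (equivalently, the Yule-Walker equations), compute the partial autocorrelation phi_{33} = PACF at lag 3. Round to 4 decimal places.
\phi_{33} = -0.4010

The PACF at lag k is phi_{kk}, the last component of the solution
to the Yule-Walker system G_k phi = r_k where
  (G_k)_{ij} = rho(|i - j|), (r_k)_i = rho(i), i,j = 1..k.
Equivalently, Durbin-Levinson gives phi_{kk} iteratively:
  phi_{11} = rho(1)
  phi_{kk} = [rho(k) - sum_{j=1..k-1} phi_{k-1,j} rho(k-j)]
            / [1 - sum_{j=1..k-1} phi_{k-1,j} rho(j)],
  phi_{k,j} = phi_{k-1,j} - phi_{kk} phi_{k-1,k-j},  j = 1..k-1.
Step k = 1:
  phi_11 = rho(1) = 0.1878.
Step k = 2:
  phi_22 = [rho(2) - phi_11 rho(1)] / [1 - phi_11 rho(1)] = [-0.421 - (0.1878)(0.1878)] / [1 - (0.1878)(0.1878)]
         = -0.45626884 / 0.96473116 = -0.472949.
  Update: phi_21 = phi_11 - phi_22 phi_11 = 0.1878 - (-0.472949)(0.1878) = 0.27662.
Step k = 3:
  phi_33 = [rho(3) - phi_21 rho(2) - phi_22 rho(1)] / [1 - phi_21 rho(1) - phi_22 rho(2)]
    numerator   = -0.5056 - (0.27662)(-0.421) - (-0.472949)(0.1878) = -0.30032318
    denominator = 1 - (0.27662)(0.1878) - (-0.472949)(-0.421) = 0.74893917
  phi_33 = -0.30032318 / 0.74893917 = -0.401.
Therefore phi_{33} = -0.4010.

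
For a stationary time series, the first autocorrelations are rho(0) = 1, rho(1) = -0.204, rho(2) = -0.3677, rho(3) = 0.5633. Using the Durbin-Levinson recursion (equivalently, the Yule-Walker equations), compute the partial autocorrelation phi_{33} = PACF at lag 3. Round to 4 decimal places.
\phi_{33} = 0.4711

The PACF at lag k is phi_{kk}, the last component of the solution
to the Yule-Walker system G_k phi = r_k where
  (G_k)_{ij} = rho(|i - j|), (r_k)_i = rho(i), i,j = 1..k.
Equivalently, Durbin-Levinson gives phi_{kk} iteratively:
  phi_{11} = rho(1)
  phi_{kk} = [rho(k) - sum_{j=1..k-1} phi_{k-1,j} rho(k-j)]
            / [1 - sum_{j=1..k-1} phi_{k-1,j} rho(j)],
  phi_{k,j} = phi_{k-1,j} - phi_{kk} phi_{k-1,k-j},  j = 1..k-1.
Step k = 1:
  phi_11 = rho(1) = -0.204.
Step k = 2:
  phi_22 = [rho(2) - phi_11 rho(1)] / [1 - phi_11 rho(1)] = [-0.3677 - (-0.204)(-0.204)] / [1 - (-0.204)(-0.204)]
         = -0.409316 / 0.958384 = -0.42709.
  Update: phi_21 = phi_11 - phi_22 phi_11 = -0.204 - (-0.42709)(-0.204) = -0.291126.
Step k = 3:
  phi_33 = [rho(3) - phi_21 rho(2) - phi_22 rho(1)] / [1 - phi_21 rho(1) - phi_22 rho(2)]
    numerator   = 0.5633 - (-0.291126)(-0.3677) - (-0.42709)(-0.204) = 0.36912654
    denominator = 1 - (-0.291126)(-0.204) - (-0.42709)(-0.3677) = 0.78356932
  phi_33 = 0.36912654 / 0.78356932 = 0.4711.
Therefore phi_{33} = 0.4711.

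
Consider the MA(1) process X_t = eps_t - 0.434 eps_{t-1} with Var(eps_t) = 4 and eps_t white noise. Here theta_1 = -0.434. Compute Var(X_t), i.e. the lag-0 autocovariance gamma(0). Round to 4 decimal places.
\gamma(0) = 4.7534

For an MA(q) process X_t = eps_t + sum_i theta_i eps_{t-i} with
Var(eps_t) = sigma^2, the variance is
  gamma(0) = sigma^2 * (1 + sum_i theta_i^2).
  sum_i theta_i^2 = (-0.434)^2 = 0.188356.
  gamma(0) = 4 * (1 + 0.188356) = 4 * 1.188356 = 4.753424, which rounds to 4.7534.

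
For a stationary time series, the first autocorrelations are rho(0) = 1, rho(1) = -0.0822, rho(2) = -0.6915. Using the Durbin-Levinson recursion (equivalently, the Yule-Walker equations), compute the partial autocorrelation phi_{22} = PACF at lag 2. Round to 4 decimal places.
\phi_{22} = -0.7030

The PACF at lag k is phi_{kk}, the last component of the solution
to the Yule-Walker system G_k phi = r_k where
  (G_k)_{ij} = rho(|i - j|), (r_k)_i = rho(i), i,j = 1..k.
Equivalently, Durbin-Levinson gives phi_{kk} iteratively:
  phi_{11} = rho(1)
  phi_{kk} = [rho(k) - sum_{j=1..k-1} phi_{k-1,j} rho(k-j)]
            / [1 - sum_{j=1..k-1} phi_{k-1,j} rho(j)],
  phi_{k,j} = phi_{k-1,j} - phi_{kk} phi_{k-1,k-j},  j = 1..k-1.
Step k = 1:
  phi_11 = rho(1) = -0.0822.
Step k = 2:
  phi_22 = [rho(2) - phi_11 rho(1)] / [1 - phi_11 rho(1)] = [-0.6915 - (-0.0822)(-0.0822)] / [1 - (-0.0822)(-0.0822)]
         = -0.69825684 / 0.99324316 = -0.703.
Therefore phi_{22} = -0.7030.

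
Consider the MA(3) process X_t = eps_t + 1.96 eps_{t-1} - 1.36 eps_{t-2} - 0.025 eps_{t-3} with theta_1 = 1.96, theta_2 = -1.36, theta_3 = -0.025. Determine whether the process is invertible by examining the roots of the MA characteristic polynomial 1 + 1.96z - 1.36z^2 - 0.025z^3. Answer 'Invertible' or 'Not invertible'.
\text{Not invertible}

The MA(q) characteristic polynomial is P(z) = 1 + 1.96z - 1.36z^2 - 0.025z^3.
Invertibility requires all roots to lie outside the unit circle, i.e. |z| > 1 for every root.
Degree 3: look for a simple real root z0 first, then factor out (1 - z/z0) and solve the remaining quadratic.
Testing z0 = -0.4: P(-0.4) = 1 + (1.96)(-0.4) + (-1.36)(-0.4)^2 + (-0.025)(-0.4)^3
  = 1 + (-0.784) + (-0.2176) + (0.0016) = 0.  So z_0 = -0.4 is a root, |z_0| = 0.4.
Divide out the factor (1 + 2.5 z) = (1 - z/z0) (since 1/z0 = -2.5):
  P(z) = (1 + 2.5 z)(1 + (-0.54) z + (-0.01) z^2)
  [check: z-coef -0.54 - (-2.5) = 1.96; z^2-coef -0.01 - (-2.5)(-0.54) = -1.36; z^3-coef -(-2.5)(-0.01) = -0.025.]
Remaining roots from the quadratic factor 1 + (-0.54) z + (-0.01) z^2:
  Set 1 + (-0.54) z + (-0.01) z^2 = 0, i.e. a z^2 + b z + c = 0 with a = -0.01, b = -0.54, c = 1.
  Discriminant D = b^2 - 4ac = (-0.54)^2 - 4*(-0.01)*1 = 0.2916 - (-0.04) = 0.3316.
  D >= 0, so the roots are real: z = (-b +/- sqrt(D)) / (2a) = (0.54 +/- 0.575847) / (-0.02).
    z_1 = (0.54 + 0.575847) / (-0.02) = -55.7924,   |z_1| = 55.7924.
    z_2 = (0.54 - 0.575847) / (-0.02) = 1.7924,   |z_2| = 1.7924.
Moduli of all roots: 0.4000, 55.7924, 1.7924.
All moduli strictly greater than 1? No.
Verdict: Not invertible.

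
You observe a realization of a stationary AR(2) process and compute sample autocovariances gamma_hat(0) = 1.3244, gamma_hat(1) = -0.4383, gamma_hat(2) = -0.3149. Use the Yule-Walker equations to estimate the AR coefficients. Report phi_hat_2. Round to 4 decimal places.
\hat\phi_{2} = -0.3900

The Yule-Walker equations for an AR(p) process read, in matrix form,
  Gamma_p phi = r_p,   with   (Gamma_p)_{ij} = gamma(|i - j|),
                       (r_p)_i = gamma(i),   i,j = 1..p.
Substitute the sample gammas (Toeplitz matrix and right-hand side of size 2):
  Gamma_p = [[1.3244, -0.4383], [-0.4383, 1.3244]]
  r_p     = [-0.4383, -0.3149]
Written out:
  1.3244 phi_1 - 0.4383 phi_2 = -0.4383
  -0.4383 phi_1 + 1.3244 phi_2 = -0.3149
Solve by Cramer's rule:
  det = gamma(0)^2 - gamma(1)^2 = (1.3244)^2 - (-0.4383)^2 = 1.75403536 - 0.19210689 = 1.56192847
  phi_hat_1 = [gamma(1) gamma(0) - gamma(1) gamma(2)] / det = [(-0.4383)(1.3244) - (-0.4383)(-0.3149)] / 1.56192847 = -0.71850519 / 1.56192847 = -0.46
  phi_hat_2 = [gamma(0) gamma(2) - gamma(1)^2] / det = [(1.3244)(-0.3149) - (-0.4383)^2] / 1.56192847 = -0.60916045 / 1.56192847 = -0.39
So phi_hat = [-0.4600, -0.3900].
Therefore phi_hat_2 = -0.3900.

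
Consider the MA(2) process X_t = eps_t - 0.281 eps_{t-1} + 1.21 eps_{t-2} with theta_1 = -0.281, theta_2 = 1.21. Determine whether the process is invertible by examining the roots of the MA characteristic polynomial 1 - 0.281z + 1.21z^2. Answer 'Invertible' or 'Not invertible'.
\text{Not invertible}

The MA(q) characteristic polynomial is P(z) = 1 - 0.281z + 1.21z^2.
Invertibility requires all roots to lie outside the unit circle, i.e. |z| > 1 for every root.
Set 1 + (-0.281) z + (1.21) z^2 = 0, i.e. a z^2 + b z + c = 0 with a = 1.21, b = -0.281, c = 1.
Discriminant D = b^2 - 4ac = (-0.281)^2 - 4*(1.21)*1 = 0.078961 - (4.84) = -4.761039.
D < 0, so the roots are the complex-conjugate pair z = (-b +/- i sqrt(-D)) / (2a) = 0.1161 +/- 0.9016i.
For a conjugate pair |z|^2 = z * conj(z) = (product of roots) = c/a = 1/(1.21) = 0.826446, so |z| = sqrt(0.826446) = 0.9091 for both roots.
Moduli of all roots: 0.9091, 0.9091.
All moduli strictly greater than 1? No.
Verdict: Not invertible.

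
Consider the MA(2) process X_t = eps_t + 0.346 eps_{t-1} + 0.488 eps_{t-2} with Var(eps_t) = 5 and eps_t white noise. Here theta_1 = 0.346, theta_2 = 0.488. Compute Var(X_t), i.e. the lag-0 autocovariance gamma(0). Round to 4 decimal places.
\gamma(0) = 6.7893

For an MA(q) process X_t = eps_t + sum_i theta_i eps_{t-i} with
Var(eps_t) = sigma^2, the variance is
  gamma(0) = sigma^2 * (1 + sum_i theta_i^2).
  sum_i theta_i^2 = (0.346)^2 + (0.488)^2 = 0.119716 + 0.238144 = 0.35786.
  gamma(0) = 5 * (1 + 0.35786) = 5 * 1.35786 = 6.7893.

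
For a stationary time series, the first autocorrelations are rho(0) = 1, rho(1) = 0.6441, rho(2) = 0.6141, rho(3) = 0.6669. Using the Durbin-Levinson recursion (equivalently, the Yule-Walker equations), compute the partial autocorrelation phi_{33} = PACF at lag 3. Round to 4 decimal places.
\phi_{33} = 0.3610

The PACF at lag k is phi_{kk}, the last component of the solution
to the Yule-Walker system G_k phi = r_k where
  (G_k)_{ij} = rho(|i - j|), (r_k)_i = rho(i), i,j = 1..k.
Equivalently, Durbin-Levinson gives phi_{kk} iteratively:
  phi_{11} = rho(1)
  phi_{kk} = [rho(k) - sum_{j=1..k-1} phi_{k-1,j} rho(k-j)]
            / [1 - sum_{j=1..k-1} phi_{k-1,j} rho(j)],
  phi_{k,j} = phi_{k-1,j} - phi_{kk} phi_{k-1,k-j},  j = 1..k-1.
Step k = 1:
  phi_11 = rho(1) = 0.6441.
Step k = 2:
  phi_22 = [rho(2) - phi_11 rho(1)] / [1 - phi_11 rho(1)] = [0.6141 - (0.6441)(0.6441)] / [1 - (0.6441)(0.6441)]
         = 0.19923519 / 0.58513519 = 0.340494.
  Update: phi_21 = phi_11 - phi_22 phi_11 = 0.6441 - (0.340494)(0.6441) = 0.424788.
Step k = 3:
  phi_33 = [rho(3) - phi_21 rho(2) - phi_22 rho(1)] / [1 - phi_21 rho(1) - phi_22 rho(2)]
    numerator   = 0.6669 - (0.424788)(0.6141) - (0.340494)(0.6441) = 0.18672555
    denominator = 1 - (0.424788)(0.6441) - (0.340494)(0.6141) = 0.51729675
  phi_33 = 0.18672555 / 0.51729675 = 0.361.
Therefore phi_{33} = 0.3610.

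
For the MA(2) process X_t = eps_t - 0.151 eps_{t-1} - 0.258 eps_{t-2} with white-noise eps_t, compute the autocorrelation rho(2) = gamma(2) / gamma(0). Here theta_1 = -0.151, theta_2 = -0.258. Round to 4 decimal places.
\rho(2) = -0.2368

For an MA(q) process with theta_0 = 1, the autocovariance is
  gamma(k) = sigma^2 * sum_{i=0..q-k} theta_i * theta_{i+k},
and rho(k) = gamma(k) / gamma(0). Sigma^2 cancels.
  numerator   = (1)*(-0.258) = -0.258.
  denominator = (1)^2 + (-0.151)^2 + (-0.258)^2 = 1.089365.
  rho(2) = -0.258 / 1.089365 = -0.2368.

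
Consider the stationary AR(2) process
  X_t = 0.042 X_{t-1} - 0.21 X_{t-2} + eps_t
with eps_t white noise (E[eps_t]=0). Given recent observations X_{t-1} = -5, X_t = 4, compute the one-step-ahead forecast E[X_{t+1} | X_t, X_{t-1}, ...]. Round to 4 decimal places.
E[X_{t+1} \mid \mathcal F_t] = 1.2180

For an AR(p) model X_t = c + sum_i phi_i X_{t-i} + eps_t, the
one-step-ahead conditional mean is
  E[X_{t+1} | X_t, ...] = c + sum_i phi_i X_{t+1-i}.
Substitute known values:
  E[X_{t+1} | ...] = (0.042) * (4) + (-0.21) * (-5)
                   = 1.2180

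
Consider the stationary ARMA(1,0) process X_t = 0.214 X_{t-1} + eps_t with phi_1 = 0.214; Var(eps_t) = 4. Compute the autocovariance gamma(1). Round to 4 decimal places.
\gamma(1) = 0.8971

Multiply the model equation by X_{t-k} and take expectations. With theta_0 = psi_0 = 1 and psi_j the MA(infinity) weights, this gives
  gamma(k) - sum_i phi_i gamma(k-i) = c_k,
  c_k = sigma^2 * sum_{j=k..q} theta_j psi_{j-k}   (c_k = 0 for k > q),
using gamma(-m) = gamma(m).
Pure AR (q = 0): c_0 = sigma^2 = 4, c_k = 0 for k >= 1.
Equations for k = 0 and k = 1 (AR order 1):
  gamma(0) = phi_1 gamma(1) + c_0
  gamma(1) = phi_1 gamma(0) + c_1
Substituting the second into the first: gamma(0) (1 - phi_1^2) = c_0 + phi_1 c_1, so
  gamma(0) = c_0 / (1 - phi_1^2) = 4 / (1 - (0.214)^2) = 4 / 0.954204 = 4.191976.
  gamma(1) = phi_1 gamma(0) = (0.214)(4.191976) = 0.897083.
Therefore gamma(1) = 0.8971 (to 4 decimal places).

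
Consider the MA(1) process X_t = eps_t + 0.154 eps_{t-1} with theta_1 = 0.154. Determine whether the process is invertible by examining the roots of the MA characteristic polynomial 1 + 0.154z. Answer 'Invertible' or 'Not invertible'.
\text{Invertible}

The MA(q) characteristic polynomial is P(z) = 1 + 0.154z.
Invertibility requires all roots to lie outside the unit circle, i.e. |z| > 1 for every root.
This is linear in z: 1 + (0.154) z = 0  =>  z = -1/(0.154) = -6.493506,  |z| = 6.493506.
Moduli of all roots: 6.4935.
All moduli strictly greater than 1? Yes.
Verdict: Invertible.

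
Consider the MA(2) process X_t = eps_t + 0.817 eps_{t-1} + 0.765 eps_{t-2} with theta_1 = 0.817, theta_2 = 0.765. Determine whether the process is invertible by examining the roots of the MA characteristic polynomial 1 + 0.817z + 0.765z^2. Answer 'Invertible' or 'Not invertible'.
\text{Invertible}

The MA(q) characteristic polynomial is P(z) = 1 + 0.817z + 0.765z^2.
Invertibility requires all roots to lie outside the unit circle, i.e. |z| > 1 for every root.
Set 1 + (0.817) z + (0.765) z^2 = 0, i.e. a z^2 + b z + c = 0 with a = 0.765, b = 0.817, c = 1.
Discriminant D = b^2 - 4ac = (0.817)^2 - 4*(0.765)*1 = 0.667489 - (3.06) = -2.392511.
D < 0, so the roots are the complex-conjugate pair z = (-b +/- i sqrt(-D)) / (2a) = -0.534 +/- 1.011i.
For a conjugate pair |z|^2 = z * conj(z) = (product of roots) = c/a = 1/(0.765) = 1.30719, so |z| = sqrt(1.30719) = 1.1433 for both roots.
Moduli of all roots: 1.1433, 1.1433.
All moduli strictly greater than 1? Yes.
Verdict: Invertible.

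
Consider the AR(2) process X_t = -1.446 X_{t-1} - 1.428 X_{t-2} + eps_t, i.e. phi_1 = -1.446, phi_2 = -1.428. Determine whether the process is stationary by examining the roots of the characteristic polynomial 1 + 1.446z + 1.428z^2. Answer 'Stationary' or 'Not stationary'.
\text{Not stationary}

The AR(p) characteristic polynomial is P(z) = 1 + 1.446z + 1.428z^2.
Stationarity requires all roots to lie outside the unit circle, i.e. |z| > 1 for every root.
Set 1 + (1.446) z + (1.428) z^2 = 0, i.e. a z^2 + b z + c = 0 with a = 1.428, b = 1.446, c = 1.
Discriminant D = b^2 - 4ac = (1.446)^2 - 4*(1.428)*1 = 2.090916 - (5.712) = -3.621084.
D < 0, so the roots are the complex-conjugate pair z = (-b +/- i sqrt(-D)) / (2a) = -0.5063 +/- 0.6663i.
For a conjugate pair |z|^2 = z * conj(z) = (product of roots) = c/a = 1/(1.428) = 0.70028, so |z| = sqrt(0.70028) = 0.8368 for both roots.
Moduli of all roots: 0.8368, 0.8368.
All moduli strictly greater than 1? No.
Verdict: Not stationary.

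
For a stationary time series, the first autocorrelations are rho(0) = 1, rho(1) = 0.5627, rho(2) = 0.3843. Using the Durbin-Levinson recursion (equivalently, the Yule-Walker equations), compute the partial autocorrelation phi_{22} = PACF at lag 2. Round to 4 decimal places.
\phi_{22} = 0.0990

The PACF at lag k is phi_{kk}, the last component of the solution
to the Yule-Walker system G_k phi = r_k where
  (G_k)_{ij} = rho(|i - j|), (r_k)_i = rho(i), i,j = 1..k.
Equivalently, Durbin-Levinson gives phi_{kk} iteratively:
  phi_{11} = rho(1)
  phi_{kk} = [rho(k) - sum_{j=1..k-1} phi_{k-1,j} rho(k-j)]
            / [1 - sum_{j=1..k-1} phi_{k-1,j} rho(j)],
  phi_{k,j} = phi_{k-1,j} - phi_{kk} phi_{k-1,k-j},  j = 1..k-1.
Step k = 1:
  phi_11 = rho(1) = 0.5627.
Step k = 2:
  phi_22 = [rho(2) - phi_11 rho(1)] / [1 - phi_11 rho(1)] = [0.3843 - (0.5627)(0.5627)] / [1 - (0.5627)(0.5627)]
         = 0.06766871 / 0.68336871 = 0.099.
Therefore phi_{22} = 0.0990.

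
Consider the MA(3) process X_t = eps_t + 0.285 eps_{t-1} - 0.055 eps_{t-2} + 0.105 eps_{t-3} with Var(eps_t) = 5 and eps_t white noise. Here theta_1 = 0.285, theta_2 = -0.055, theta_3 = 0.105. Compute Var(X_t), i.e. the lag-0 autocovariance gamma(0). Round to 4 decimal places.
\gamma(0) = 5.4764

For an MA(q) process X_t = eps_t + sum_i theta_i eps_{t-i} with
Var(eps_t) = sigma^2, the variance is
  gamma(0) = sigma^2 * (1 + sum_i theta_i^2).
  sum_i theta_i^2 = (0.285)^2 + (-0.055)^2 + (0.105)^2 = 0.081225 + 0.003025 + 0.011025 = 0.095275.
  gamma(0) = 5 * (1 + 0.095275) = 5 * 1.095275 = 5.476375, which rounds to 5.4764.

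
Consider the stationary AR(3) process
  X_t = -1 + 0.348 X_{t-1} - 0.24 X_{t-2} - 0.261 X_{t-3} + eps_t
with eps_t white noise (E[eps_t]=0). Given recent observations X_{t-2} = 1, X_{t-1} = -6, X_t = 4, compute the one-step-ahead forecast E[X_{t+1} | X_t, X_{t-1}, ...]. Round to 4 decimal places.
E[X_{t+1} \mid \mathcal F_t] = 1.5710

For an AR(p) model X_t = c + sum_i phi_i X_{t-i} + eps_t, the
one-step-ahead conditional mean is
  E[X_{t+1} | X_t, ...] = c + sum_i phi_i X_{t+1-i}.
Substitute known values:
  E[X_{t+1} | ...] = -1 + (0.348) * (4) + (-0.24) * (-6) + (-0.261) * (1)
                   = 1.5710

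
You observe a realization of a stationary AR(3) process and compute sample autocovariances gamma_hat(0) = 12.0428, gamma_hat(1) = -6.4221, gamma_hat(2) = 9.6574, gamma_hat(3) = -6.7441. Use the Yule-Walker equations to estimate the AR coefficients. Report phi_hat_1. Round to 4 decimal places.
\hat\phi_{1} = -0.0290

The Yule-Walker equations for an AR(p) process read, in matrix form,
  Gamma_p phi = r_p,   with   (Gamma_p)_{ij} = gamma(|i - j|),
                       (r_p)_i = gamma(i),   i,j = 1..p.
Substitute the sample gammas (Toeplitz matrix and right-hand side of size 3):
  Gamma_p = [[12.0428, -6.4221, 9.6574], [-6.4221, 12.0428, -6.4221], [9.6574, -6.4221, 12.0428]]
  r_p     = [-6.4221, 9.6574, -6.7441]
Written out (R1..R3):
  (R1) 12.0428 phi_1 - 6.4221 phi_2 + 9.6574 phi_3 = -6.4221
  (R2) -6.4221 phi_1 + 12.0428 phi_2 - 6.4221 phi_3 = 9.6574
  (R3) 9.6574 phi_1 - 6.4221 phi_2 + 12.0428 phi_3 = -6.7441
Gaussian elimination:
  R2 <- R2 - (-6.4221/12.0428) R1 = R2 - (-0.533273) R1:  8.618068 phi_2 - 1.272069 phi_3 = 6.232668
  R3 <- R3 - (9.6574/12.0428) R1 = R3 - (0.801923) R1:  -1.272069 phi_2 + 4.298307 phi_3 = -1.594069
  R3 <- R3 - (-1.272069/8.618068) R2 = R3 - (-0.147605) R2:  4.110544 phi_3 = -0.674097
Back-substitution:
  phi_hat_3 = -0.674097 / 4.110544 = -0.163992
  phi_hat_2 = (6.232668 - (-1.272069)(-0.163992)) / 8.618068 = 0.699003
  phi_hat_1 = (-6.4221 - (-6.4221)(0.699003) - (9.6574)(-0.163992)) / 12.0428 = -0.029004
So phi_hat = [-0.0290, 0.6990, -0.1640].
Therefore phi_hat_1 = -0.0290.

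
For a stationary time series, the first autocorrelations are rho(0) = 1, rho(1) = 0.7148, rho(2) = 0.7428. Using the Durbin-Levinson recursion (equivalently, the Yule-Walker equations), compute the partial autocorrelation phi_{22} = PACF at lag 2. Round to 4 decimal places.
\phi_{22} = 0.4741

The PACF at lag k is phi_{kk}, the last component of the solution
to the Yule-Walker system G_k phi = r_k where
  (G_k)_{ij} = rho(|i - j|), (r_k)_i = rho(i), i,j = 1..k.
Equivalently, Durbin-Levinson gives phi_{kk} iteratively:
  phi_{11} = rho(1)
  phi_{kk} = [rho(k) - sum_{j=1..k-1} phi_{k-1,j} rho(k-j)]
            / [1 - sum_{j=1..k-1} phi_{k-1,j} rho(j)],
  phi_{k,j} = phi_{k-1,j} - phi_{kk} phi_{k-1,k-j},  j = 1..k-1.
Step k = 1:
  phi_11 = rho(1) = 0.7148.
Step k = 2:
  phi_22 = [rho(2) - phi_11 rho(1)] / [1 - phi_11 rho(1)] = [0.7428 - (0.7148)(0.7148)] / [1 - (0.7148)(0.7148)]
         = 0.23186096 / 0.48906096 = 0.4741.
Therefore phi_{22} = 0.4741.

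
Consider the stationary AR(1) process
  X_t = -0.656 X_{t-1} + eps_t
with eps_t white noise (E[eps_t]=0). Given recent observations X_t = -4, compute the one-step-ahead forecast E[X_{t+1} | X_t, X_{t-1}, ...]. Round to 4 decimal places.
E[X_{t+1} \mid \mathcal F_t] = 2.6240

For an AR(p) model X_t = c + sum_i phi_i X_{t-i} + eps_t, the
one-step-ahead conditional mean is
  E[X_{t+1} | X_t, ...] = c + sum_i phi_i X_{t+1-i}.
Substitute known values:
  E[X_{t+1} | ...] = (-0.656) * (-4)
                   = 2.6240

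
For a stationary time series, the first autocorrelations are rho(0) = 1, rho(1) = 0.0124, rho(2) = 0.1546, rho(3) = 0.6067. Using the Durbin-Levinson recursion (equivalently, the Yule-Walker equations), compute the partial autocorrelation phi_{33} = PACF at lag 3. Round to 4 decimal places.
\phi_{33} = 0.6180

The PACF at lag k is phi_{kk}, the last component of the solution
to the Yule-Walker system G_k phi = r_k where
  (G_k)_{ij} = rho(|i - j|), (r_k)_i = rho(i), i,j = 1..k.
Equivalently, Durbin-Levinson gives phi_{kk} iteratively:
  phi_{11} = rho(1)
  phi_{kk} = [rho(k) - sum_{j=1..k-1} phi_{k-1,j} rho(k-j)]
            / [1 - sum_{j=1..k-1} phi_{k-1,j} rho(j)],
  phi_{k,j} = phi_{k-1,j} - phi_{kk} phi_{k-1,k-j},  j = 1..k-1.
Step k = 1:
  phi_11 = rho(1) = 0.0124.
Step k = 2:
  phi_22 = [rho(2) - phi_11 rho(1)] / [1 - phi_11 rho(1)] = [0.1546 - (0.0124)(0.0124)] / [1 - (0.0124)(0.0124)]
         = 0.15444624 / 0.99984624 = 0.15447.
  Update: phi_21 = phi_11 - phi_22 phi_11 = 0.0124 - (0.15447)(0.0124) = 0.010485.
Step k = 3:
  phi_33 = [rho(3) - phi_21 rho(2) - phi_22 rho(1)] / [1 - phi_21 rho(1) - phi_22 rho(2)]
    numerator   = 0.6067 - (0.010485)(0.1546) - (0.15447)(0.0124) = 0.60316366
    denominator = 1 - (0.010485)(0.0124) - (0.15447)(0.1546) = 0.97598893
  phi_33 = 0.60316366 / 0.97598893 = 0.618.
Therefore phi_{33} = 0.6180.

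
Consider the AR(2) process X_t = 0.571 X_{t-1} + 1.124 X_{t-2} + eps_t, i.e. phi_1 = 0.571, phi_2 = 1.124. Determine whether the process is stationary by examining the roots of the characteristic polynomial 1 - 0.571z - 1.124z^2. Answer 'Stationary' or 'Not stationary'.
\text{Not stationary}

The AR(p) characteristic polynomial is P(z) = 1 - 0.571z - 1.124z^2.
Stationarity requires all roots to lie outside the unit circle, i.e. |z| > 1 for every root.
Set 1 + (-0.571) z + (-1.124) z^2 = 0, i.e. a z^2 + b z + c = 0 with a = -1.124, b = -0.571, c = 1.
Discriminant D = b^2 - 4ac = (-0.571)^2 - 4*(-1.124)*1 = 0.326041 - (-4.496) = 4.822041.
D >= 0, so the roots are real: z = (-b +/- sqrt(D)) / (2a) = (0.571 +/- 2.195915) / (-2.248).
  z_1 = (0.571 + 2.195915) / (-2.248) = -1.2308,   |z_1| = 1.2308.
  z_2 = (0.571 - 2.195915) / (-2.248) = 0.7228,   |z_2| = 0.7228.
Moduli of all roots: 1.2308, 0.7228.
All moduli strictly greater than 1? No.
Verdict: Not stationary.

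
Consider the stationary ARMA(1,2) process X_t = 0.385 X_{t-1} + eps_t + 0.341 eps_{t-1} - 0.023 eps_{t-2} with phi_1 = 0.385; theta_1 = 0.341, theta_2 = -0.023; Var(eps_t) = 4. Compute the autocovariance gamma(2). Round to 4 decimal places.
\gamma(2) = 1.3586

Multiply the model equation by X_{t-k} and take expectations. With theta_0 = psi_0 = 1 and psi_j the MA(infinity) weights, this gives
  gamma(k) - sum_i phi_i gamma(k-i) = c_k,
  c_k = sigma^2 * sum_{j=k..q} theta_j psi_{j-k}   (c_k = 0 for k > q),
using gamma(-m) = gamma(m).
psi-weights needed (psi_j = theta_j + sum_i phi_i psi_{j-i}):
  psi_1 = theta_1 + phi_1 = 0.341 + (0.385) = 0.726
  psi_2 = theta_2 + phi_1 psi_1 = -0.023 + (0.385)(0.726) = 0.25651
Right-hand sides:
  c_0 = sigma^2 (1 + theta_1 psi_1 + theta_2 psi_2) = 4 * (1 + (0.341)(0.726) + (-0.023)(0.25651)) = 4 * 1.241666 = 4.966665
  c_1 = sigma^2 (theta_1 + theta_2 psi_1) = 4 * (0.341 + (-0.023)(0.726)) = 1.297208
  c_2 = sigma^2 theta_2 = 4 * (-0.023) = -0.092
Equations for k = 0 and k = 1 (AR order 1):
  gamma(0) = phi_1 gamma(1) + c_0
  gamma(1) = phi_1 gamma(0) + c_1
Substituting the second into the first: gamma(0) (1 - phi_1^2) = c_0 + phi_1 c_1, so
  gamma(0) = (c_0 + phi_1 c_1) / (1 - phi_1^2) = (4.966665 + (0.385)(1.297208)) / (1 - (0.385)^2) = 5.46609 / 0.851775 = 6.417293.
  gamma(1) = phi_1 gamma(0) + c_1 = (0.385)(6.417293) + (1.297208) = 3.767866.
For k = 2: gamma(2) = phi_1 gamma(1) + c_2
  = (0.385)(3.767866) + (-0.092) = 1.358628.
Therefore gamma(2) = 1.3586 (to 4 decimal places).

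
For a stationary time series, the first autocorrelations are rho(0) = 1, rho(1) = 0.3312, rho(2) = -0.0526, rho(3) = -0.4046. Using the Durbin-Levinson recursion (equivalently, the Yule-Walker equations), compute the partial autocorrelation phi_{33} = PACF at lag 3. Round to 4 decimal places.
\phi_{33} = -0.3760

The PACF at lag k is phi_{kk}, the last component of the solution
to the Yule-Walker system G_k phi = r_k where
  (G_k)_{ij} = rho(|i - j|), (r_k)_i = rho(i), i,j = 1..k.
Equivalently, Durbin-Levinson gives phi_{kk} iteratively:
  phi_{11} = rho(1)
  phi_{kk} = [rho(k) - sum_{j=1..k-1} phi_{k-1,j} rho(k-j)]
            / [1 - sum_{j=1..k-1} phi_{k-1,j} rho(j)],
  phi_{k,j} = phi_{k-1,j} - phi_{kk} phi_{k-1,k-j},  j = 1..k-1.
Step k = 1:
  phi_11 = rho(1) = 0.3312.
Step k = 2:
  phi_22 = [rho(2) - phi_11 rho(1)] / [1 - phi_11 rho(1)] = [-0.0526 - (0.3312)(0.3312)] / [1 - (0.3312)(0.3312)]
         = -0.16229344 / 0.89030656 = -0.182289.
  Update: phi_21 = phi_11 - phi_22 phi_11 = 0.3312 - (-0.182289)(0.3312) = 0.391574.
Step k = 3:
  phi_33 = [rho(3) - phi_21 rho(2) - phi_22 rho(1)] / [1 - phi_21 rho(1) - phi_22 rho(2)]
    numerator   = -0.4046 - (0.391574)(-0.0526) - (-0.182289)(0.3312) = -0.32362895
    denominator = 1 - (0.391574)(0.3312) - (-0.182289)(-0.0526) = 0.86072219
  phi_33 = -0.32362895 / 0.86072219 = -0.376.
Therefore phi_{33} = -0.3760.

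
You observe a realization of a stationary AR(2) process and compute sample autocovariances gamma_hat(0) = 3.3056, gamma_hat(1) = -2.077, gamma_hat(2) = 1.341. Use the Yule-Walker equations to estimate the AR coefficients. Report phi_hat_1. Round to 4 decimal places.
\hat\phi_{1} = -0.6170

The Yule-Walker equations for an AR(p) process read, in matrix form,
  Gamma_p phi = r_p,   with   (Gamma_p)_{ij} = gamma(|i - j|),
                       (r_p)_i = gamma(i),   i,j = 1..p.
Substitute the sample gammas (Toeplitz matrix and right-hand side of size 2):
  Gamma_p = [[3.3056, -2.077], [-2.077, 3.3056]]
  r_p     = [-2.077, 1.341]
Written out:
  3.3056 phi_1 - 2.077 phi_2 = -2.077
  -2.077 phi_1 + 3.3056 phi_2 = 1.341
Solve by Cramer's rule:
  det = gamma(0)^2 - gamma(1)^2 = (3.3056)^2 - (-2.077)^2 = 10.92699136 - 4.313929 = 6.61306236
  phi_hat_1 = [gamma(1) gamma(0) - gamma(1) gamma(2)] / det = [(-2.077)(3.3056) - (-2.077)(1.341)] / 6.61306236 = -4.0804742 / 6.61306236 = -0.617
  phi_hat_2 = [gamma(0) gamma(2) - gamma(1)^2] / det = [(3.3056)(1.341) - (-2.077)^2] / 6.61306236 = 0.1188806 / 6.61306236 = 0.018
So phi_hat = [-0.6170, 0.0180].
Therefore phi_hat_1 = -0.6170.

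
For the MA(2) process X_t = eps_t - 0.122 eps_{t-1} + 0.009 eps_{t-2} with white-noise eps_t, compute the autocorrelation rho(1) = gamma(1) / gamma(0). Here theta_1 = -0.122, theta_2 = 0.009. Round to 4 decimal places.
\rho(1) = -0.1213

For an MA(q) process with theta_0 = 1, the autocovariance is
  gamma(k) = sigma^2 * sum_{i=0..q-k} theta_i * theta_{i+k},
and rho(k) = gamma(k) / gamma(0). Sigma^2 cancels.
  numerator   = (1)*(-0.122) + (-0.122)*(0.009) = -0.123098.
  denominator = (1)^2 + (-0.122)^2 + (0.009)^2 = 1.014965.
  rho(1) = -0.123098 / 1.014965 = -0.1213.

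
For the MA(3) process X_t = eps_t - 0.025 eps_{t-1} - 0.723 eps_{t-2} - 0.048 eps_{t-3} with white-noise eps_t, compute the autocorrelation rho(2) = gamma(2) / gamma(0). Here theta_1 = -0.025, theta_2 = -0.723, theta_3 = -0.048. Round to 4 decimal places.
\rho(2) = -0.4731

For an MA(q) process with theta_0 = 1, the autocovariance is
  gamma(k) = sigma^2 * sum_{i=0..q-k} theta_i * theta_{i+k},
and rho(k) = gamma(k) / gamma(0). Sigma^2 cancels.
  numerator   = (1)*(-0.723) + (-0.025)*(-0.048) = -0.7218.
  denominator = (1)^2 + (-0.025)^2 + (-0.723)^2 + (-0.048)^2 = 1.525658.
  rho(2) = -0.7218 / 1.525658 = -0.4731.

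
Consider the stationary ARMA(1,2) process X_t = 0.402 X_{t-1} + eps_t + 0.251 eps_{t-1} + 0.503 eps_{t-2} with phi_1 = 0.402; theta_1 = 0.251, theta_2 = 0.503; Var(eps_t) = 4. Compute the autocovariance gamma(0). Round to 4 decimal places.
\gamma(0) = 8.5014

Multiply the model equation by X_{t-k} and take expectations. With theta_0 = psi_0 = 1 and psi_j the MA(infinity) weights, this gives
  gamma(k) - sum_i phi_i gamma(k-i) = c_k,
  c_k = sigma^2 * sum_{j=k..q} theta_j psi_{j-k}   (c_k = 0 for k > q),
using gamma(-m) = gamma(m).
psi-weights needed (psi_j = theta_j + sum_i phi_i psi_{j-i}):
  psi_1 = theta_1 + phi_1 = 0.251 + (0.402) = 0.653
  psi_2 = theta_2 + phi_1 psi_1 = 0.503 + (0.402)(0.653) = 0.765506
Right-hand sides:
  c_0 = sigma^2 (1 + theta_1 psi_1 + theta_2 psi_2) = 4 * (1 + (0.251)(0.653) + (0.503)(0.765506)) = 4 * 1.548953 = 6.19581
  c_1 = sigma^2 (theta_1 + theta_2 psi_1) = 4 * (0.251 + (0.503)(0.653)) = 2.317836
  c_2 = sigma^2 theta_2 = 4 * (0.503) = 2.012
Equations for k = 0 and k = 1 (AR order 1):
  gamma(0) = phi_1 gamma(1) + c_0
  gamma(1) = phi_1 gamma(0) + c_1
Substituting the second into the first: gamma(0) (1 - phi_1^2) = c_0 + phi_1 c_1, so
  gamma(0) = (c_0 + phi_1 c_1) / (1 - phi_1^2) = (6.19581 + (0.402)(2.317836)) / (1 - (0.402)^2) = 7.12758 / 0.838396 = 8.501448.
Therefore gamma(0) = 8.5014 (to 4 decimal places).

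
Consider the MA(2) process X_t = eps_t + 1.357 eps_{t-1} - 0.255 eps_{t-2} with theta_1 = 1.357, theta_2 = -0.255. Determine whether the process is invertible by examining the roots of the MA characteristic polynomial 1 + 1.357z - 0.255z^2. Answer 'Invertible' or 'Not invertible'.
\text{Not invertible}

The MA(q) characteristic polynomial is P(z) = 1 + 1.357z - 0.255z^2.
Invertibility requires all roots to lie outside the unit circle, i.e. |z| > 1 for every root.
Set 1 + (1.357) z + (-0.255) z^2 = 0, i.e. a z^2 + b z + c = 0 with a = -0.255, b = 1.357, c = 1.
Discriminant D = b^2 - 4ac = (1.357)^2 - 4*(-0.255)*1 = 1.841449 - (-1.02) = 2.861449.
D >= 0, so the roots are real: z = (-b +/- sqrt(D)) / (2a) = (-1.357 +/- 1.691582) / (-0.51).
  z_1 = (-1.357 + 1.691582) / (-0.51) = -0.656,   |z_1| = 0.656.
  z_2 = (-1.357 - 1.691582) / (-0.51) = 5.9776,   |z_2| = 5.9776.
Moduli of all roots: 0.6560, 5.9776.
All moduli strictly greater than 1? No.
Verdict: Not invertible.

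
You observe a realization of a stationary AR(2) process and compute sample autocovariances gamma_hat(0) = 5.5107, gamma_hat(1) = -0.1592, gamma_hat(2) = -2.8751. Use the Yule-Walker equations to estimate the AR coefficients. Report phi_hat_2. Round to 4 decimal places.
\hat\phi_{2} = -0.5230

The Yule-Walker equations for an AR(p) process read, in matrix form,
  Gamma_p phi = r_p,   with   (Gamma_p)_{ij} = gamma(|i - j|),
                       (r_p)_i = gamma(i),   i,j = 1..p.
Substitute the sample gammas (Toeplitz matrix and right-hand side of size 2):
  Gamma_p = [[5.5107, -0.1592], [-0.1592, 5.5107]]
  r_p     = [-0.1592, -2.8751]
Written out:
  5.5107 phi_1 - 0.1592 phi_2 = -0.1592
  -0.1592 phi_1 + 5.5107 phi_2 = -2.8751
Solve by Cramer's rule:
  det = gamma(0)^2 - gamma(1)^2 = (5.5107)^2 - (-0.1592)^2 = 30.36781449 - 0.02534464 = 30.34246985
  phi_hat_1 = [gamma(1) gamma(0) - gamma(1) gamma(2)] / det = [(-0.1592)(5.5107) - (-0.1592)(-2.8751)] / 30.34246985 = -1.33501936 / 30.34246985 = -0.044
  phi_hat_2 = [gamma(0) gamma(2) - gamma(1)^2] / det = [(5.5107)(-2.8751) - (-0.1592)^2] / 30.34246985 = -15.86915821 / 30.34246985 = -0.523
So phi_hat = [-0.0440, -0.5230].
Therefore phi_hat_2 = -0.5230.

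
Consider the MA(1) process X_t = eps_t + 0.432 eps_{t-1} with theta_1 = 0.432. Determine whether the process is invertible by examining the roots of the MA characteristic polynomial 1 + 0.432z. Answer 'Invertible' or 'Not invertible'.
\text{Invertible}

The MA(q) characteristic polynomial is P(z) = 1 + 0.432z.
Invertibility requires all roots to lie outside the unit circle, i.e. |z| > 1 for every root.
This is linear in z: 1 + (0.432) z = 0  =>  z = -1/(0.432) = -2.314815,  |z| = 2.314815.
Moduli of all roots: 2.3148.
All moduli strictly greater than 1? Yes.
Verdict: Invertible.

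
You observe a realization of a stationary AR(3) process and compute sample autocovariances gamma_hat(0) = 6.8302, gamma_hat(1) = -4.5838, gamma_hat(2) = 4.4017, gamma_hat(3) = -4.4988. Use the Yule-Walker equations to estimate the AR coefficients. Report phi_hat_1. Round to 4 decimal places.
\hat\phi_{1} = -0.3300

The Yule-Walker equations for an AR(p) process read, in matrix form,
  Gamma_p phi = r_p,   with   (Gamma_p)_{ij} = gamma(|i - j|),
                       (r_p)_i = gamma(i),   i,j = 1..p.
Substitute the sample gammas (Toeplitz matrix and right-hand side of size 3):
  Gamma_p = [[6.8302, -4.5838, 4.4017], [-4.5838, 6.8302, -4.5838], [4.4017, -4.5838, 6.8302]]
  r_p     = [-4.5838, 4.4017, -4.4988]
Written out (R1..R3):
  (R1) 6.8302 phi_1 - 4.5838 phi_2 + 4.4017 phi_3 = -4.5838
  (R2) -4.5838 phi_1 + 6.8302 phi_2 - 4.5838 phi_3 = 4.4017
  (R3) 4.4017 phi_1 - 4.5838 phi_2 + 6.8302 phi_3 = -4.4988
Gaussian elimination:
  R2 <- R2 - (-4.5838/6.8302) R1 = R2 - (-0.671108) R1:  3.753976 phi_2 - 1.629785 phi_3 = 1.325476
  R3 <- R3 - (4.4017/6.8302) R1 = R3 - (0.644447) R1:  -1.629785 phi_2 + 3.993539 phi_3 = -1.544785
  R3 <- R3 - (-1.629785/3.753976) R2 = R3 - (-0.434149) R2:  3.285969 phi_3 = -0.969331
Back-substitution:
  phi_hat_3 = -0.969331 / 3.285969 = -0.294991
  phi_hat_2 = (1.325476 - (-1.629785)(-0.294991)) / 3.753976 = 0.225016
  phi_hat_1 = (-4.5838 - (-4.5838)(0.225016) - (4.4017)(-0.294991)) / 6.8302 = -0.329992
So phi_hat = [-0.3300, 0.2250, -0.2950].
Therefore phi_hat_1 = -0.3300.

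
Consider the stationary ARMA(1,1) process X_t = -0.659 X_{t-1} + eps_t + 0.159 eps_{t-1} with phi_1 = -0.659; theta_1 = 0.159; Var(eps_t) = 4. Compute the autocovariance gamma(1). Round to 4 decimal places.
\gamma(1) = -3.1649

Multiply the model equation by X_{t-k} and take expectations. With theta_0 = psi_0 = 1 and psi_j the MA(infinity) weights, this gives
  gamma(k) - sum_i phi_i gamma(k-i) = c_k,
  c_k = sigma^2 * sum_{j=k..q} theta_j psi_{j-k}   (c_k = 0 for k > q),
using gamma(-m) = gamma(m).
psi-weights needed (psi_j = theta_j + sum_i phi_i psi_{j-i}):
  psi_1 = theta_1 + phi_1 = 0.159 + (-0.659) = -0.5
Right-hand sides:
  c_0 = sigma^2 (1 + theta_1 psi_1) = 4 * (1 + (0.159)(-0.5)) = 4 * 0.9205 = 3.682
  c_1 = sigma^2 theta_1 = 4 * (0.159) = 0.636
  c_2 = 0
Equations for k = 0 and k = 1 (AR order 1):
  gamma(0) = phi_1 gamma(1) + c_0
  gamma(1) = phi_1 gamma(0) + c_1
Substituting the second into the first: gamma(0) (1 - phi_1^2) = c_0 + phi_1 c_1, so
  gamma(0) = (c_0 + phi_1 c_1) / (1 - phi_1^2) = (3.682 + (-0.659)(0.636)) / (1 - (-0.659)^2) = 3.262876 / 0.565719 = 5.767662.
  gamma(1) = phi_1 gamma(0) + c_1 = (-0.659)(5.767662) + (0.636) = -3.164889.
Therefore gamma(1) = -3.1649 (to 4 decimal places).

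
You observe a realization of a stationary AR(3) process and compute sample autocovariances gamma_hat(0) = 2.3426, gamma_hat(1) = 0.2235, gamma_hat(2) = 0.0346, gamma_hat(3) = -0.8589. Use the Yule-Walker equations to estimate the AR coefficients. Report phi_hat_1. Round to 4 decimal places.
\hat\phi_{1} = 0.0970

The Yule-Walker equations for an AR(p) process read, in matrix form,
  Gamma_p phi = r_p,   with   (Gamma_p)_{ij} = gamma(|i - j|),
                       (r_p)_i = gamma(i),   i,j = 1..p.
Substitute the sample gammas (Toeplitz matrix and right-hand side of size 3):
  Gamma_p = [[2.3426, 0.2235, 0.0346], [0.2235, 2.3426, 0.2235], [0.0346, 0.2235, 2.3426]]
  r_p     = [0.2235, 0.0346, -0.8589]
Written out (R1..R3):
  (R1) 2.3426 phi_1 + 0.2235 phi_2 + 0.0346 phi_3 = 0.2235
  (R2) 0.2235 phi_1 + 2.3426 phi_2 + 0.2235 phi_3 = 0.0346
  (R3) 0.0346 phi_1 + 0.2235 phi_2 + 2.3426 phi_3 = -0.8589
Gaussian elimination:
  R2 <- R2 - (0.2235/2.3426) R1 = R2 - (0.095407) R1:  2.321277 phi_2 + 0.220199 phi_3 = 0.013277
  R3 <- R3 - (0.0346/2.3426) R1 = R3 - (0.01477) R1:  0.220199 phi_2 + 2.342089 phi_3 = -0.862201
  R3 <- R3 - (0.220199/2.321277) R2 = R3 - (0.094861) R2:  2.321201 phi_3 = -0.863461
Back-substitution:
  phi_hat_3 = -0.863461 / 2.321201 = -0.371989
  phi_hat_2 = (0.013277 - (0.220199)(-0.371989)) / 2.321277 = 0.041007
  phi_hat_1 = (0.2235 - (0.2235)(0.041007) - (0.0346)(-0.371989)) / 2.3426 = 0.096989
So phi_hat = [0.0970, 0.0410, -0.3720].
Therefore phi_hat_1 = 0.0970.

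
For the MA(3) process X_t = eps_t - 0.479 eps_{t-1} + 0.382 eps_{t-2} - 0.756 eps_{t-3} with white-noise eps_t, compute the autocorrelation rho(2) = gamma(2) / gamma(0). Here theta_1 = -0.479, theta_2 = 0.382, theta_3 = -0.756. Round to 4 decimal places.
\rho(2) = 0.3822

For an MA(q) process with theta_0 = 1, the autocovariance is
  gamma(k) = sigma^2 * sum_{i=0..q-k} theta_i * theta_{i+k},
and rho(k) = gamma(k) / gamma(0). Sigma^2 cancels.
  numerator   = (1)*(0.382) + (-0.479)*(-0.756) = 0.744124.
  denominator = (1)^2 + (-0.479)^2 + (0.382)^2 + (-0.756)^2 = 1.946901.
  rho(2) = 0.744124 / 1.946901 = 0.3822.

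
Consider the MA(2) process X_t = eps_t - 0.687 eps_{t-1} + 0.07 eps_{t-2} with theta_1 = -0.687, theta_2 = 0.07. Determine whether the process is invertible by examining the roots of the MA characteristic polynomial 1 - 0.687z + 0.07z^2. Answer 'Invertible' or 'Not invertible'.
\text{Invertible}

The MA(q) characteristic polynomial is P(z) = 1 - 0.687z + 0.07z^2.
Invertibility requires all roots to lie outside the unit circle, i.e. |z| > 1 for every root.
Set 1 + (-0.687) z + (0.07) z^2 = 0, i.e. a z^2 + b z + c = 0 with a = 0.07, b = -0.687, c = 1.
Discriminant D = b^2 - 4ac = (-0.687)^2 - 4*(0.07)*1 = 0.471969 - (0.28) = 0.191969.
D >= 0, so the roots are real: z = (-b +/- sqrt(D)) / (2a) = (0.687 +/- 0.438143) / (0.14).
  z_1 = (0.687 + 0.438143) / (0.14) = 8.0367,   |z_1| = 8.0367.
  z_2 = (0.687 - 0.438143) / (0.14) = 1.7776,   |z_2| = 1.7776.
Moduli of all roots: 8.0367, 1.7776.
All moduli strictly greater than 1? Yes.
Verdict: Invertible.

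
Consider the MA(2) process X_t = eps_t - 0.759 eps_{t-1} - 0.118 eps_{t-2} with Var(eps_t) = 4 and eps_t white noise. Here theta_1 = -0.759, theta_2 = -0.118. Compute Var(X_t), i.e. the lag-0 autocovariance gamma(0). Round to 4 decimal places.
\gamma(0) = 6.3600

For an MA(q) process X_t = eps_t + sum_i theta_i eps_{t-i} with
Var(eps_t) = sigma^2, the variance is
  gamma(0) = sigma^2 * (1 + sum_i theta_i^2).
  sum_i theta_i^2 = (-0.759)^2 + (-0.118)^2 = 0.576081 + 0.013924 = 0.590005.
  gamma(0) = 4 * (1 + 0.590005) = 4 * 1.590005 = 6.36002, which rounds to 6.3600.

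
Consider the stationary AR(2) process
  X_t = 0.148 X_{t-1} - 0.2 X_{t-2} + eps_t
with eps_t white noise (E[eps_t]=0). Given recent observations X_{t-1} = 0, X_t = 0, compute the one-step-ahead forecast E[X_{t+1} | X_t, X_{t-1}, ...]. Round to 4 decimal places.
E[X_{t+1} \mid \mathcal F_t] = 0.0000

For an AR(p) model X_t = c + sum_i phi_i X_{t-i} + eps_t, the
one-step-ahead conditional mean is
  E[X_{t+1} | X_t, ...] = c + sum_i phi_i X_{t+1-i}.
Substitute known values:
  E[X_{t+1} | ...] = (0.148) * (0) + (-0.2) * (0)
                   = 0.0000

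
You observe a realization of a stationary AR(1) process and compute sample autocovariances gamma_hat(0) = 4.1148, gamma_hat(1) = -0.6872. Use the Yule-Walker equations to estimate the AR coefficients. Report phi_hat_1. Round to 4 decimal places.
\hat\phi_{1} = -0.1670

The Yule-Walker equations for an AR(p) process read, in matrix form,
  Gamma_p phi = r_p,   with   (Gamma_p)_{ij} = gamma(|i - j|),
                       (r_p)_i = gamma(i),   i,j = 1..p.
Substitute the sample gammas (Toeplitz matrix and right-hand side of size 1):
  Gamma_p = [[4.1148]]
  r_p     = [-0.6872]
With p = 1 this is the single equation gamma(0) phi_1 = gamma(1):
  phi_hat_1 = gamma(1) / gamma(0) = -0.6872 / 4.1148 = -0.1670.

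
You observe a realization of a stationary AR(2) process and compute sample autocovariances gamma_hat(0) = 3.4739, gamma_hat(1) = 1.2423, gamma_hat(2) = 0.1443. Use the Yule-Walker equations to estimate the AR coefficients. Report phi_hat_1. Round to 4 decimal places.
\hat\phi_{1} = 0.3930

The Yule-Walker equations for an AR(p) process read, in matrix form,
  Gamma_p phi = r_p,   with   (Gamma_p)_{ij} = gamma(|i - j|),
                       (r_p)_i = gamma(i),   i,j = 1..p.
Substitute the sample gammas (Toeplitz matrix and right-hand side of size 2):
  Gamma_p = [[3.4739, 1.2423], [1.2423, 3.4739]]
  r_p     = [1.2423, 0.1443]
Written out:
  3.4739 phi_1 + 1.2423 phi_2 = 1.2423
  1.2423 phi_1 + 3.4739 phi_2 = 0.1443
Solve by Cramer's rule:
  det = gamma(0)^2 - gamma(1)^2 = (3.4739)^2 - (1.2423)^2 = 12.06798121 - 1.54330929 = 10.52467192
  phi_hat_1 = [gamma(1) gamma(0) - gamma(1) gamma(2)] / det = [(1.2423)(3.4739) - (1.2423)(0.1443)] / 10.52467192 = 4.13636208 / 10.52467192 = 0.393
  phi_hat_2 = [gamma(0) gamma(2) - gamma(1)^2] / det = [(3.4739)(0.1443) - (1.2423)^2] / 10.52467192 = -1.04202552 / 10.52467192 = -0.099
So phi_hat = [0.3930, -0.0990].
Therefore phi_hat_1 = 0.3930.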